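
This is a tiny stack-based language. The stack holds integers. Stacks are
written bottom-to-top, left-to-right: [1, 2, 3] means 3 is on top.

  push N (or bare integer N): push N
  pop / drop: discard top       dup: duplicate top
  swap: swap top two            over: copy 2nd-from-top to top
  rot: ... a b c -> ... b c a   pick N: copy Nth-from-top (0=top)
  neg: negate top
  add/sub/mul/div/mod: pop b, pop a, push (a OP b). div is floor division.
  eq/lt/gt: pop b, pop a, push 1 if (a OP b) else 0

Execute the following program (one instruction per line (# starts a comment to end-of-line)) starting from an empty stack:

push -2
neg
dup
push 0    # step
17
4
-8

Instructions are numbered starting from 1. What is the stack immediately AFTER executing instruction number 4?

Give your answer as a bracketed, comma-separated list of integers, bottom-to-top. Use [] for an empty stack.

Answer: [2, 2, 0]

Derivation:
Step 1 ('push -2'): [-2]
Step 2 ('neg'): [2]
Step 3 ('dup'): [2, 2]
Step 4 ('push 0'): [2, 2, 0]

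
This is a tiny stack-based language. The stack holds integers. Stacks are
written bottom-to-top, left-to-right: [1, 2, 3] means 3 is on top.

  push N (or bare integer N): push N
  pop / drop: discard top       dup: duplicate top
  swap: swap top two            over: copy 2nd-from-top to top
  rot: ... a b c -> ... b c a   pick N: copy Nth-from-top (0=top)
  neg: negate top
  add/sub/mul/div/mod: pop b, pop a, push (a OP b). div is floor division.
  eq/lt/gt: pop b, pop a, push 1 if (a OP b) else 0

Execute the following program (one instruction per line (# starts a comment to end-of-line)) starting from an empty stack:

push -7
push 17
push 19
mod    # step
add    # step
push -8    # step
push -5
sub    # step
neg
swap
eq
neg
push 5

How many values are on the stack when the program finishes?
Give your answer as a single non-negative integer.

After 'push -7': stack = [-7] (depth 1)
After 'push 17': stack = [-7, 17] (depth 2)
After 'push 19': stack = [-7, 17, 19] (depth 3)
After 'mod': stack = [-7, 17] (depth 2)
After 'add': stack = [10] (depth 1)
After 'push -8': stack = [10, -8] (depth 2)
After 'push -5': stack = [10, -8, -5] (depth 3)
After 'sub': stack = [10, -3] (depth 2)
After 'neg': stack = [10, 3] (depth 2)
After 'swap': stack = [3, 10] (depth 2)
After 'eq': stack = [0] (depth 1)
After 'neg': stack = [0] (depth 1)
After 'push 5': stack = [0, 5] (depth 2)

Answer: 2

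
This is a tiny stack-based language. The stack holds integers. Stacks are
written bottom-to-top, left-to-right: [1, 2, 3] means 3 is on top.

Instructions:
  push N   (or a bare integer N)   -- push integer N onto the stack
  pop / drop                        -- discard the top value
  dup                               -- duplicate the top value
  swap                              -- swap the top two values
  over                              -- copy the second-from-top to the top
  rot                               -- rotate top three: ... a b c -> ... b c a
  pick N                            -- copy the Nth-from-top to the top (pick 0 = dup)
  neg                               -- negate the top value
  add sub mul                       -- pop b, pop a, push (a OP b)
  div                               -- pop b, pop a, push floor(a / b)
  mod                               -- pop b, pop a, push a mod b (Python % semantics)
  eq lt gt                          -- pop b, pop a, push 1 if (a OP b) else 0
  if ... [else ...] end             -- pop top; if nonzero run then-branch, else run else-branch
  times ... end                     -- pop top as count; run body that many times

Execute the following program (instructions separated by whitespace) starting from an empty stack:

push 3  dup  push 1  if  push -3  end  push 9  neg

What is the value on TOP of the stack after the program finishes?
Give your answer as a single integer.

Answer: -9

Derivation:
After 'push 3': [3]
After 'dup': [3, 3]
After 'push 1': [3, 3, 1]
After 'if': [3, 3]
After 'push -3': [3, 3, -3]
After 'push 9': [3, 3, -3, 9]
After 'neg': [3, 3, -3, -9]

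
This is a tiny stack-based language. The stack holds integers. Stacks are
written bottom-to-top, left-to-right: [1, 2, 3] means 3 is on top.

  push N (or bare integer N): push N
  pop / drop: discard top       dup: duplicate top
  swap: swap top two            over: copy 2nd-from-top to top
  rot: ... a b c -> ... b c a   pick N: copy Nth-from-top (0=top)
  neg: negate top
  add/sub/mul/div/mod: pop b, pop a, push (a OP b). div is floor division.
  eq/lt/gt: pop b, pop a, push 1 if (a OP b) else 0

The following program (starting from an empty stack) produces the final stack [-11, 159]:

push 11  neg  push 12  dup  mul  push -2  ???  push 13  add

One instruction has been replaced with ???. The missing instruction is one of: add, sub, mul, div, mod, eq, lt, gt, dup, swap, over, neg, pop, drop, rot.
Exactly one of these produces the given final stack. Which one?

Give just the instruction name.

Answer: sub

Derivation:
Stack before ???: [-11, 144, -2]
Stack after ???:  [-11, 146]
The instruction that transforms [-11, 144, -2] -> [-11, 146] is: sub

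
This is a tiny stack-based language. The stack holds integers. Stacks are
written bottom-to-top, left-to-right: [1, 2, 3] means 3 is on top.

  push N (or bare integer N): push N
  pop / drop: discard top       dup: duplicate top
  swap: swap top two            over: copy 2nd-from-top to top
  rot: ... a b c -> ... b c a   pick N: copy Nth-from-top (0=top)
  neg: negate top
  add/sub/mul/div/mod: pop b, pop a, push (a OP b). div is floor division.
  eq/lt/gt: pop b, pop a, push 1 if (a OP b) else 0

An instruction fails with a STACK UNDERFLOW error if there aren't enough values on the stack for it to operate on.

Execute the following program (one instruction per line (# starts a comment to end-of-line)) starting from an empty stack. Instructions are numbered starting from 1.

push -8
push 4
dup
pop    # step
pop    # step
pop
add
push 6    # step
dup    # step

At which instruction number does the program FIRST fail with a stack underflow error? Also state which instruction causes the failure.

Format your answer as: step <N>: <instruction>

Step 1 ('push -8'): stack = [-8], depth = 1
Step 2 ('push 4'): stack = [-8, 4], depth = 2
Step 3 ('dup'): stack = [-8, 4, 4], depth = 3
Step 4 ('pop'): stack = [-8, 4], depth = 2
Step 5 ('pop'): stack = [-8], depth = 1
Step 6 ('pop'): stack = [], depth = 0
Step 7 ('add'): needs 2 value(s) but depth is 0 — STACK UNDERFLOW

Answer: step 7: add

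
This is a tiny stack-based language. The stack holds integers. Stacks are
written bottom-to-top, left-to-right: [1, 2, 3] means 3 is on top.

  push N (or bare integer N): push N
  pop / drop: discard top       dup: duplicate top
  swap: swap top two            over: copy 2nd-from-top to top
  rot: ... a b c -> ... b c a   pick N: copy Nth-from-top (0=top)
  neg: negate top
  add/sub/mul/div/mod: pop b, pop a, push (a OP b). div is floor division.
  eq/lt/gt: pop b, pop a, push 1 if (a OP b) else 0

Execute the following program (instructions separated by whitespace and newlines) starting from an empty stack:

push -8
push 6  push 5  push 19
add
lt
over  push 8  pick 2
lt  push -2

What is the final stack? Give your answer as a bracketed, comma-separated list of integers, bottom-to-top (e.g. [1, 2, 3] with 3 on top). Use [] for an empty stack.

After 'push -8': [-8]
After 'push 6': [-8, 6]
After 'push 5': [-8, 6, 5]
After 'push 19': [-8, 6, 5, 19]
After 'add': [-8, 6, 24]
After 'lt': [-8, 1]
After 'over': [-8, 1, -8]
After 'push 8': [-8, 1, -8, 8]
After 'pick 2': [-8, 1, -8, 8, 1]
After 'lt': [-8, 1, -8, 0]
After 'push -2': [-8, 1, -8, 0, -2]

Answer: [-8, 1, -8, 0, -2]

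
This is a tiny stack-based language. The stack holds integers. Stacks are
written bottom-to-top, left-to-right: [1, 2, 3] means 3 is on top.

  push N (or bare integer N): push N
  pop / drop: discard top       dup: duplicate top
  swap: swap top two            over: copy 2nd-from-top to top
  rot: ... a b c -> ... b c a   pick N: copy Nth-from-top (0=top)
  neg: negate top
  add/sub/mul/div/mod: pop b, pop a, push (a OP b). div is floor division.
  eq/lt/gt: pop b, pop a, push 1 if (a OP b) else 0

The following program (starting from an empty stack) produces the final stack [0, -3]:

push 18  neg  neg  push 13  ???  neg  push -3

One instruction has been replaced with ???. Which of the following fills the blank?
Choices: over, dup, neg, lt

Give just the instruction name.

Answer: lt

Derivation:
Stack before ???: [18, 13]
Stack after ???:  [0]
Checking each choice:
  over: produces [18, 13, -18, -3]
  dup: produces [18, 13, -13, -3]
  neg: produces [18, 13, -3]
  lt: MATCH


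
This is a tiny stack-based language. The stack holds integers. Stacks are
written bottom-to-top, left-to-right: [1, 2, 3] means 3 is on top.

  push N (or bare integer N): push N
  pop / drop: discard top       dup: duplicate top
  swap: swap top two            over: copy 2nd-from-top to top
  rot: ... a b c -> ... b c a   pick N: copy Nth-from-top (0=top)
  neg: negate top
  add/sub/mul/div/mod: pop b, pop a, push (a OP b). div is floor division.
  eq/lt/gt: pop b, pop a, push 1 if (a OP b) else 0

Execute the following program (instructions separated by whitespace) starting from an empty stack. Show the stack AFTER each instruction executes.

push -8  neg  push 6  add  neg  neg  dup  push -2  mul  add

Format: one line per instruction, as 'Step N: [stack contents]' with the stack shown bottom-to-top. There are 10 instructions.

Step 1: [-8]
Step 2: [8]
Step 3: [8, 6]
Step 4: [14]
Step 5: [-14]
Step 6: [14]
Step 7: [14, 14]
Step 8: [14, 14, -2]
Step 9: [14, -28]
Step 10: [-14]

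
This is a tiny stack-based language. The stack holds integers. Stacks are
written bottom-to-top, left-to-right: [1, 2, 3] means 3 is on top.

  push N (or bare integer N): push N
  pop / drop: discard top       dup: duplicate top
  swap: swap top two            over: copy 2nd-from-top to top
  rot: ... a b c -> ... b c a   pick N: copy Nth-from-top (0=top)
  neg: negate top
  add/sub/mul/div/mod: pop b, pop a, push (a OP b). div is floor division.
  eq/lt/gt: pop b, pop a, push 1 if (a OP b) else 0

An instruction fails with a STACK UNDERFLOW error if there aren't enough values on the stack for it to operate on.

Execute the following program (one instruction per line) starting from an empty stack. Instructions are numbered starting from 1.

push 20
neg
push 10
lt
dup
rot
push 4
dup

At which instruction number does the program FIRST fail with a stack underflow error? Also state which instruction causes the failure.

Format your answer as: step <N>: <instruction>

Step 1 ('push 20'): stack = [20], depth = 1
Step 2 ('neg'): stack = [-20], depth = 1
Step 3 ('push 10'): stack = [-20, 10], depth = 2
Step 4 ('lt'): stack = [1], depth = 1
Step 5 ('dup'): stack = [1, 1], depth = 2
Step 6 ('rot'): needs 3 value(s) but depth is 2 — STACK UNDERFLOW

Answer: step 6: rot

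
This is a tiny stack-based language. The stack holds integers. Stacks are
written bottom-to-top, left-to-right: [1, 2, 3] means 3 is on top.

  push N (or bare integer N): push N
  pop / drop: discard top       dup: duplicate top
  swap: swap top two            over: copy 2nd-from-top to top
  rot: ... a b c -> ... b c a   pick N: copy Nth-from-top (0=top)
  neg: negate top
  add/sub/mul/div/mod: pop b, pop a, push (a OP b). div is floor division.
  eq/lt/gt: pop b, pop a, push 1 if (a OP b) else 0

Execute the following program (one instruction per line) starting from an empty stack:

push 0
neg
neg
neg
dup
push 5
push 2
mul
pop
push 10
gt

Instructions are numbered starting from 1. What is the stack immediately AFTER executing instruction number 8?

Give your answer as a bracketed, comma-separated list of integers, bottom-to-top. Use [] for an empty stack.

Step 1 ('push 0'): [0]
Step 2 ('neg'): [0]
Step 3 ('neg'): [0]
Step 4 ('neg'): [0]
Step 5 ('dup'): [0, 0]
Step 6 ('push 5'): [0, 0, 5]
Step 7 ('push 2'): [0, 0, 5, 2]
Step 8 ('mul'): [0, 0, 10]

Answer: [0, 0, 10]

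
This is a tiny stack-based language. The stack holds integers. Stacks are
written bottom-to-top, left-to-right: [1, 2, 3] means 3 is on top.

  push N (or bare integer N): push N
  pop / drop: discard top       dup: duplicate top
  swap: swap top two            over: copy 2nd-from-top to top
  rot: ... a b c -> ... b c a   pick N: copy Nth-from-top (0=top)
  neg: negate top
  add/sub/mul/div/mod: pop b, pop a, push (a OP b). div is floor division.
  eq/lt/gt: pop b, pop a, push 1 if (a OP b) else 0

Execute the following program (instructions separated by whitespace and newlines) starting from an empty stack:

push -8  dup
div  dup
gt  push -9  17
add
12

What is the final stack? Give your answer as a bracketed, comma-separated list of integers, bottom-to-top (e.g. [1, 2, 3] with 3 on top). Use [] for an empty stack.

After 'push -8': [-8]
After 'dup': [-8, -8]
After 'div': [1]
After 'dup': [1, 1]
After 'gt': [0]
After 'push -9': [0, -9]
After 'push 17': [0, -9, 17]
After 'add': [0, 8]
After 'push 12': [0, 8, 12]

Answer: [0, 8, 12]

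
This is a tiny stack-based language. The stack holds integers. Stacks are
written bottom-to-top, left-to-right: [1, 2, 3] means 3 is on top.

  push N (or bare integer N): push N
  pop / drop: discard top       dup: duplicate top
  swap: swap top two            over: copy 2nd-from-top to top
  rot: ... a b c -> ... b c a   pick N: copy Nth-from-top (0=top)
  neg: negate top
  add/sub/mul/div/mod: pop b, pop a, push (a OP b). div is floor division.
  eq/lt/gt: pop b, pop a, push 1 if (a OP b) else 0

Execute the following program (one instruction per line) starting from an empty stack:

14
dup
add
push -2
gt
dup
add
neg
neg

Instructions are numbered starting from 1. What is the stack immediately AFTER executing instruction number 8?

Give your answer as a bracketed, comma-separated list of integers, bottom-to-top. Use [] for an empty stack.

Answer: [-2]

Derivation:
Step 1 ('14'): [14]
Step 2 ('dup'): [14, 14]
Step 3 ('add'): [28]
Step 4 ('push -2'): [28, -2]
Step 5 ('gt'): [1]
Step 6 ('dup'): [1, 1]
Step 7 ('add'): [2]
Step 8 ('neg'): [-2]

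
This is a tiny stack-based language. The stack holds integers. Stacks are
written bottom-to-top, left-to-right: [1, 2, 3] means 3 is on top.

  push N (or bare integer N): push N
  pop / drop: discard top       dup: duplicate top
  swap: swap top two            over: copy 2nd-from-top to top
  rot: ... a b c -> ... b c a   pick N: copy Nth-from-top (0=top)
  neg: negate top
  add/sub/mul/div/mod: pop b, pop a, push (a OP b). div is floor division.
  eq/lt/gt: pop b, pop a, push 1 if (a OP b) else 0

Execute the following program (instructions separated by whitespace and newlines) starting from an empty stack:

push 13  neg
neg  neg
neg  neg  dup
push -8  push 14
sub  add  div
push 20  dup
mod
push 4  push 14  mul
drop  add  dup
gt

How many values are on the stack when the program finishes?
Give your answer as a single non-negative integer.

After 'push 13': stack = [13] (depth 1)
After 'neg': stack = [-13] (depth 1)
After 'neg': stack = [13] (depth 1)
After 'neg': stack = [-13] (depth 1)
After 'neg': stack = [13] (depth 1)
After 'neg': stack = [-13] (depth 1)
After 'dup': stack = [-13, -13] (depth 2)
After 'push -8': stack = [-13, -13, -8] (depth 3)
After 'push 14': stack = [-13, -13, -8, 14] (depth 4)
After 'sub': stack = [-13, -13, -22] (depth 3)
  ...
After 'push 20': stack = [0, 20] (depth 2)
After 'dup': stack = [0, 20, 20] (depth 3)
After 'mod': stack = [0, 0] (depth 2)
After 'push 4': stack = [0, 0, 4] (depth 3)
After 'push 14': stack = [0, 0, 4, 14] (depth 4)
After 'mul': stack = [0, 0, 56] (depth 3)
After 'drop': stack = [0, 0] (depth 2)
After 'add': stack = [0] (depth 1)
After 'dup': stack = [0, 0] (depth 2)
After 'gt': stack = [0] (depth 1)

Answer: 1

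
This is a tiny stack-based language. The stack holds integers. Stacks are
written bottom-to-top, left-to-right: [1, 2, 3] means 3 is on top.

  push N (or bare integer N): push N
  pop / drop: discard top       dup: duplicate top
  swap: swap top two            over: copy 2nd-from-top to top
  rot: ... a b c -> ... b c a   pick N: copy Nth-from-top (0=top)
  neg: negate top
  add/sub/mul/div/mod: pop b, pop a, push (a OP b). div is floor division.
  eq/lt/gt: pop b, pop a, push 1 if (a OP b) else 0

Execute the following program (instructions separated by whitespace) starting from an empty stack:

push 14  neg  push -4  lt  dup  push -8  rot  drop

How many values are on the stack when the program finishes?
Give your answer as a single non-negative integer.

After 'push 14': stack = [14] (depth 1)
After 'neg': stack = [-14] (depth 1)
After 'push -4': stack = [-14, -4] (depth 2)
After 'lt': stack = [1] (depth 1)
After 'dup': stack = [1, 1] (depth 2)
After 'push -8': stack = [1, 1, -8] (depth 3)
After 'rot': stack = [1, -8, 1] (depth 3)
After 'drop': stack = [1, -8] (depth 2)

Answer: 2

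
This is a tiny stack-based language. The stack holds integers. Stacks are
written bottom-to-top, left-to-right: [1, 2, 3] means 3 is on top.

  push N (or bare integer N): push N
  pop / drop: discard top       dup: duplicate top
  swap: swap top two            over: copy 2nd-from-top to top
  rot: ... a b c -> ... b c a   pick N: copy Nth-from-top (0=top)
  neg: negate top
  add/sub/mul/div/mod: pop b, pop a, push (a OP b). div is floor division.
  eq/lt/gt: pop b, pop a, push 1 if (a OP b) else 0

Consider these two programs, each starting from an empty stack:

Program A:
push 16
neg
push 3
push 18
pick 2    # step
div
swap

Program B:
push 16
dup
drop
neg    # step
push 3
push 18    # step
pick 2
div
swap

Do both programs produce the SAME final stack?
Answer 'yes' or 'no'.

Answer: yes

Derivation:
Program A trace:
  After 'push 16': [16]
  After 'neg': [-16]
  After 'push 3': [-16, 3]
  After 'push 18': [-16, 3, 18]
  After 'pick 2': [-16, 3, 18, -16]
  After 'div': [-16, 3, -2]
  After 'swap': [-16, -2, 3]
Program A final stack: [-16, -2, 3]

Program B trace:
  After 'push 16': [16]
  After 'dup': [16, 16]
  After 'drop': [16]
  After 'neg': [-16]
  After 'push 3': [-16, 3]
  After 'push 18': [-16, 3, 18]
  After 'pick 2': [-16, 3, 18, -16]
  After 'div': [-16, 3, -2]
  After 'swap': [-16, -2, 3]
Program B final stack: [-16, -2, 3]
Same: yes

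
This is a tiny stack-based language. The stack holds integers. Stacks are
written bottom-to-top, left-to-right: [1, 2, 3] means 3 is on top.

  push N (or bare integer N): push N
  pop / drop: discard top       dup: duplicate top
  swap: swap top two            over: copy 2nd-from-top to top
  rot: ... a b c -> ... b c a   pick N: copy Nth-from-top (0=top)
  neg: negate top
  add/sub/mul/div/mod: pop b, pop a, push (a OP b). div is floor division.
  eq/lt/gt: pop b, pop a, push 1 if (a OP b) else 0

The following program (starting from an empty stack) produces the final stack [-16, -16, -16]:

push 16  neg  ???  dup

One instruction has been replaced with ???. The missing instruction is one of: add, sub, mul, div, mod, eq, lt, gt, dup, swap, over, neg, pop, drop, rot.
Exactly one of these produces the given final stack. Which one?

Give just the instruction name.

Stack before ???: [-16]
Stack after ???:  [-16, -16]
The instruction that transforms [-16] -> [-16, -16] is: dup

Answer: dup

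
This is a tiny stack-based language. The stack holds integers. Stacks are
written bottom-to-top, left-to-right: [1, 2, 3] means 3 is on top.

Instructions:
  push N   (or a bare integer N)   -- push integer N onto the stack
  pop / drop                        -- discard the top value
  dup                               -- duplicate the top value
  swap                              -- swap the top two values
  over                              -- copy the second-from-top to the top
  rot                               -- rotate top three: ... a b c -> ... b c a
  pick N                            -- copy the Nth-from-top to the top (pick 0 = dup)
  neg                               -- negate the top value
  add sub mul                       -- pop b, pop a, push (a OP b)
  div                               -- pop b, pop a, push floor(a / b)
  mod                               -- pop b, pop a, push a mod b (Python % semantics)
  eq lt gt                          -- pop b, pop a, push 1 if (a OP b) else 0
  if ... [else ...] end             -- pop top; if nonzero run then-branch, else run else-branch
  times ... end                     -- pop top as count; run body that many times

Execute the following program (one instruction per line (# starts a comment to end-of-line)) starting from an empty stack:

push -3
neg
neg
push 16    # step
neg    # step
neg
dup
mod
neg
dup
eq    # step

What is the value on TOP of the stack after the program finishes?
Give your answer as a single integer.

Answer: 1

Derivation:
After 'push -3': [-3]
After 'neg': [3]
After 'neg': [-3]
After 'push 16': [-3, 16]
After 'neg': [-3, -16]
After 'neg': [-3, 16]
After 'dup': [-3, 16, 16]
After 'mod': [-3, 0]
After 'neg': [-3, 0]
After 'dup': [-3, 0, 0]
After 'eq': [-3, 1]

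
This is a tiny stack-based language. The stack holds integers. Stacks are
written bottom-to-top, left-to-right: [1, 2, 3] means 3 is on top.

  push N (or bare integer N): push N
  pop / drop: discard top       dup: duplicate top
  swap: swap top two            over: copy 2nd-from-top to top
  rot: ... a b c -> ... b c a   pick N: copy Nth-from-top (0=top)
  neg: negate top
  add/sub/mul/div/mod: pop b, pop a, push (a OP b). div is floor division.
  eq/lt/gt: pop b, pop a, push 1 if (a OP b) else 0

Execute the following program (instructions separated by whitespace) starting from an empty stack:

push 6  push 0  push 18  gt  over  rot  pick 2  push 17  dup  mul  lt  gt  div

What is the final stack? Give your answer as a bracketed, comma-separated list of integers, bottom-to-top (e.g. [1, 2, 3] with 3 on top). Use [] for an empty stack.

Answer: [0, 6]

Derivation:
After 'push 6': [6]
After 'push 0': [6, 0]
After 'push 18': [6, 0, 18]
After 'gt': [6, 0]
After 'over': [6, 0, 6]
After 'rot': [0, 6, 6]
After 'pick 2': [0, 6, 6, 0]
After 'push 17': [0, 6, 6, 0, 17]
After 'dup': [0, 6, 6, 0, 17, 17]
After 'mul': [0, 6, 6, 0, 289]
After 'lt': [0, 6, 6, 1]
After 'gt': [0, 6, 1]
After 'div': [0, 6]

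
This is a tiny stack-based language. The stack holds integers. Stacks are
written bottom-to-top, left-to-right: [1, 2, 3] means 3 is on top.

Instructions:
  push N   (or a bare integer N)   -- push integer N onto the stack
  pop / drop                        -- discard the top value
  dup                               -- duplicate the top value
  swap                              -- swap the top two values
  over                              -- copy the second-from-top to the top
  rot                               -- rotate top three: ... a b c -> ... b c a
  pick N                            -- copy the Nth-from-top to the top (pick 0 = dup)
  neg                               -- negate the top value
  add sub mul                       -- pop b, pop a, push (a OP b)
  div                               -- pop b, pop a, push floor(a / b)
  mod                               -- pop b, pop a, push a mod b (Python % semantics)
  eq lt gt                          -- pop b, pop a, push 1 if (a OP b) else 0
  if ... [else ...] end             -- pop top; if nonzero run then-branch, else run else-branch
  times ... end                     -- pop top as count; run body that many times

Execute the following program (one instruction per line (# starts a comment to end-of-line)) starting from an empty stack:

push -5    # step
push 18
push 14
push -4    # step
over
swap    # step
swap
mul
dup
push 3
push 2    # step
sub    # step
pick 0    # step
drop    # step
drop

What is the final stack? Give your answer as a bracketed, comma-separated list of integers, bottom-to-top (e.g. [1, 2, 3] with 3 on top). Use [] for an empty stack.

After 'push -5': [-5]
After 'push 18': [-5, 18]
After 'push 14': [-5, 18, 14]
After 'push -4': [-5, 18, 14, -4]
After 'over': [-5, 18, 14, -4, 14]
After 'swap': [-5, 18, 14, 14, -4]
After 'swap': [-5, 18, 14, -4, 14]
After 'mul': [-5, 18, 14, -56]
After 'dup': [-5, 18, 14, -56, -56]
After 'push 3': [-5, 18, 14, -56, -56, 3]
After 'push 2': [-5, 18, 14, -56, -56, 3, 2]
After 'sub': [-5, 18, 14, -56, -56, 1]
After 'pick 0': [-5, 18, 14, -56, -56, 1, 1]
After 'drop': [-5, 18, 14, -56, -56, 1]
After 'drop': [-5, 18, 14, -56, -56]

Answer: [-5, 18, 14, -56, -56]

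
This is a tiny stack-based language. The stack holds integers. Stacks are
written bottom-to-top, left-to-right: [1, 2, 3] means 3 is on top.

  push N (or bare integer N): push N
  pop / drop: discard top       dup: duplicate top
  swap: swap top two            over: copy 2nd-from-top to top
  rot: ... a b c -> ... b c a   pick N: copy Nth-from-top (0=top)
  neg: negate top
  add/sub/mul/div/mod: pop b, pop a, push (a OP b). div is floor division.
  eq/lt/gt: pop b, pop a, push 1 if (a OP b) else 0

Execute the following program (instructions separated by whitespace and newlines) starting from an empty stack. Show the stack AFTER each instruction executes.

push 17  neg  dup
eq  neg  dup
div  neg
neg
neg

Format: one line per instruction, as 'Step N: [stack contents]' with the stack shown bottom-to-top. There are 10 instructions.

Step 1: [17]
Step 2: [-17]
Step 3: [-17, -17]
Step 4: [1]
Step 5: [-1]
Step 6: [-1, -1]
Step 7: [1]
Step 8: [-1]
Step 9: [1]
Step 10: [-1]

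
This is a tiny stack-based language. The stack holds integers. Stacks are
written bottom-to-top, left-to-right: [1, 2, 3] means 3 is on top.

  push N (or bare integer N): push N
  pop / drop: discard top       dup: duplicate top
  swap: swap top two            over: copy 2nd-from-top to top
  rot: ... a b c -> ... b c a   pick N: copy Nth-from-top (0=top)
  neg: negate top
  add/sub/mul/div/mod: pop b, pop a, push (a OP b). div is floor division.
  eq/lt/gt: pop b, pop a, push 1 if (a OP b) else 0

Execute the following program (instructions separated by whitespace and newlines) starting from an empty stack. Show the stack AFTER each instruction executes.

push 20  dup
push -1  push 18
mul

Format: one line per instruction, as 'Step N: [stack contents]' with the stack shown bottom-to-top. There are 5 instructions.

Step 1: [20]
Step 2: [20, 20]
Step 3: [20, 20, -1]
Step 4: [20, 20, -1, 18]
Step 5: [20, 20, -18]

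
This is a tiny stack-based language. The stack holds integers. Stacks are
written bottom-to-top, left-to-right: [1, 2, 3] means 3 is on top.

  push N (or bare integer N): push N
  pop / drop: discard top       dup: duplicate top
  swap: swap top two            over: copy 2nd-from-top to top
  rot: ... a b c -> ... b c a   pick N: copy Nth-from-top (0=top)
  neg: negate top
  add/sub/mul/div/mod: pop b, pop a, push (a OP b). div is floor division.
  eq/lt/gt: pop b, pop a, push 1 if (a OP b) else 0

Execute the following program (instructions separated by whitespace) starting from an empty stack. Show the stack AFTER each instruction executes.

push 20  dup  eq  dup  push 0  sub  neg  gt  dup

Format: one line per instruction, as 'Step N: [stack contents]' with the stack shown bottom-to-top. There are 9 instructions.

Step 1: [20]
Step 2: [20, 20]
Step 3: [1]
Step 4: [1, 1]
Step 5: [1, 1, 0]
Step 6: [1, 1]
Step 7: [1, -1]
Step 8: [1]
Step 9: [1, 1]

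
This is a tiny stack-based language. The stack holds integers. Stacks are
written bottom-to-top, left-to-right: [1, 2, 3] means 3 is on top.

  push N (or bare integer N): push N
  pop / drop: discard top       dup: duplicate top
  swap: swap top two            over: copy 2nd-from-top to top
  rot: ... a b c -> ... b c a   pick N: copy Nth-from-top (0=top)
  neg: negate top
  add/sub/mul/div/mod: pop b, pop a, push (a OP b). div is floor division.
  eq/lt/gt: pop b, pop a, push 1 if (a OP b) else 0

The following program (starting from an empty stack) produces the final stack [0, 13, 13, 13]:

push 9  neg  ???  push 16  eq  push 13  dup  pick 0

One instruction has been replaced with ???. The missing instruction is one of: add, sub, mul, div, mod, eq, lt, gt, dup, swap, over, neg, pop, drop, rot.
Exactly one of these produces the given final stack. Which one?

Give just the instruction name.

Stack before ???: [-9]
Stack after ???:  [9]
The instruction that transforms [-9] -> [9] is: neg

Answer: neg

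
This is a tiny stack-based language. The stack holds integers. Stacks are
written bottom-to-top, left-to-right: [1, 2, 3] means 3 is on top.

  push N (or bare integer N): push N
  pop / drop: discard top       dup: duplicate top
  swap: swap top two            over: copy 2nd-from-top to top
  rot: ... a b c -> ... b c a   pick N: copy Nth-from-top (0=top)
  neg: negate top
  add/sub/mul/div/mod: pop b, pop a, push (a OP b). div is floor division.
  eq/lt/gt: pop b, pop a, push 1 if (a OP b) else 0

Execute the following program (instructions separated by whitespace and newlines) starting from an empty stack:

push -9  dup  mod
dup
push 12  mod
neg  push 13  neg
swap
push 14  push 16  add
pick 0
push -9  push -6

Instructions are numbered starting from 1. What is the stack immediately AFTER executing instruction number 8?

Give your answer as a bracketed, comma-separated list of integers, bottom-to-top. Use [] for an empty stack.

Answer: [0, 0, 13]

Derivation:
Step 1 ('push -9'): [-9]
Step 2 ('dup'): [-9, -9]
Step 3 ('mod'): [0]
Step 4 ('dup'): [0, 0]
Step 5 ('push 12'): [0, 0, 12]
Step 6 ('mod'): [0, 0]
Step 7 ('neg'): [0, 0]
Step 8 ('push 13'): [0, 0, 13]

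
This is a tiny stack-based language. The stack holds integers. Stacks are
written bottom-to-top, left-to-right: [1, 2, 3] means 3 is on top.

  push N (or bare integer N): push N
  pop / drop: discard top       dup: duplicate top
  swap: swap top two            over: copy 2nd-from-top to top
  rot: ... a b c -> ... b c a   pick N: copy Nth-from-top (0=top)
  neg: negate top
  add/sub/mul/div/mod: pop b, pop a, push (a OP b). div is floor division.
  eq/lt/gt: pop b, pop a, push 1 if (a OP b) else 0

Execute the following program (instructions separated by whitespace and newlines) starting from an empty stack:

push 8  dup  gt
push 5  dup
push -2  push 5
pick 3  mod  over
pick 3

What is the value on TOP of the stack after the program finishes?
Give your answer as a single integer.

Answer: 5

Derivation:
After 'push 8': [8]
After 'dup': [8, 8]
After 'gt': [0]
After 'push 5': [0, 5]
After 'dup': [0, 5, 5]
After 'push -2': [0, 5, 5, -2]
After 'push 5': [0, 5, 5, -2, 5]
After 'pick 3': [0, 5, 5, -2, 5, 5]
After 'mod': [0, 5, 5, -2, 0]
After 'over': [0, 5, 5, -2, 0, -2]
After 'pick 3': [0, 5, 5, -2, 0, -2, 5]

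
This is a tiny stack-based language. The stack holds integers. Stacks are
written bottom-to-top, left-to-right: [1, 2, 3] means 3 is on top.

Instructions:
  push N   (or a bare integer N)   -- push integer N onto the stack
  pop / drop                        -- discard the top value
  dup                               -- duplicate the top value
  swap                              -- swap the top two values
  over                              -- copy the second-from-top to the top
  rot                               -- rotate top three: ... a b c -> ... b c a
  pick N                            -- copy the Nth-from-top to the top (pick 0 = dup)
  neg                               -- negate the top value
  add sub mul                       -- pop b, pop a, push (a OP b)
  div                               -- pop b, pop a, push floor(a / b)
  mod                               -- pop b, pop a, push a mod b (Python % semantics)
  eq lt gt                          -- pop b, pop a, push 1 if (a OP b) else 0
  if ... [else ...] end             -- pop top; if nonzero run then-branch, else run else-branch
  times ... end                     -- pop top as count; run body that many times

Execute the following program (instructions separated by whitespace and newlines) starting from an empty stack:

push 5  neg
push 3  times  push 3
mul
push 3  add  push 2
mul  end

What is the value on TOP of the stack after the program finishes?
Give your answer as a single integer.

Answer: -822

Derivation:
After 'push 5': [5]
After 'neg': [-5]
After 'push 3': [-5, 3]
After 'times': [-5]
After 'push 3': [-5, 3]
After 'mul': [-15]
After 'push 3': [-15, 3]
After 'add': [-12]
After 'push 2': [-12, 2]
After 'mul': [-24]
  ...
After 'push 3': [-72, 3]
After 'add': [-69]
After 'push 2': [-69, 2]
After 'mul': [-138]
After 'push 3': [-138, 3]
After 'mul': [-414]
After 'push 3': [-414, 3]
After 'add': [-411]
After 'push 2': [-411, 2]
After 'mul': [-822]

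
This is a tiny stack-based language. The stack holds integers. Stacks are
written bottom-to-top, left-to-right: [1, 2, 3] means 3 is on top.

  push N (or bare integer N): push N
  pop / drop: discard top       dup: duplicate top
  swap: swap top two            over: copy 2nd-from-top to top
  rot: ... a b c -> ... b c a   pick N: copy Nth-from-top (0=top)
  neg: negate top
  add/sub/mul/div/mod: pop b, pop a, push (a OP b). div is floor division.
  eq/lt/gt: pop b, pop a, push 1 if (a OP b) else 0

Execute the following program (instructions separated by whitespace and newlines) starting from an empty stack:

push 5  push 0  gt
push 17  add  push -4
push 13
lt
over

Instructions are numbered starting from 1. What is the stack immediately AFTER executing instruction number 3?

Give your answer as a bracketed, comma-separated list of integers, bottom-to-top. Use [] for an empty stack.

Answer: [1]

Derivation:
Step 1 ('push 5'): [5]
Step 2 ('push 0'): [5, 0]
Step 3 ('gt'): [1]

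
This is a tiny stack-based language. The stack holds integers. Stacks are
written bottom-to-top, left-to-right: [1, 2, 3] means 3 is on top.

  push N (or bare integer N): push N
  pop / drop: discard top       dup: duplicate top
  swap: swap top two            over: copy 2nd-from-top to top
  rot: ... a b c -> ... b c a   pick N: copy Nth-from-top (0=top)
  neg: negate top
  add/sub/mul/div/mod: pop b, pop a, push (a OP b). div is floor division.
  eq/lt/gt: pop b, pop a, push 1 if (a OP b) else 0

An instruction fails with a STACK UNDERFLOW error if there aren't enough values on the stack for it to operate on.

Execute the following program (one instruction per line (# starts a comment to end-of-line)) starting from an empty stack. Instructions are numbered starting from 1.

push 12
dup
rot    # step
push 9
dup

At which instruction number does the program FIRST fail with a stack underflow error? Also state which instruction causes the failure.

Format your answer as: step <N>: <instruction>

Answer: step 3: rot

Derivation:
Step 1 ('push 12'): stack = [12], depth = 1
Step 2 ('dup'): stack = [12, 12], depth = 2
Step 3 ('rot'): needs 3 value(s) but depth is 2 — STACK UNDERFLOW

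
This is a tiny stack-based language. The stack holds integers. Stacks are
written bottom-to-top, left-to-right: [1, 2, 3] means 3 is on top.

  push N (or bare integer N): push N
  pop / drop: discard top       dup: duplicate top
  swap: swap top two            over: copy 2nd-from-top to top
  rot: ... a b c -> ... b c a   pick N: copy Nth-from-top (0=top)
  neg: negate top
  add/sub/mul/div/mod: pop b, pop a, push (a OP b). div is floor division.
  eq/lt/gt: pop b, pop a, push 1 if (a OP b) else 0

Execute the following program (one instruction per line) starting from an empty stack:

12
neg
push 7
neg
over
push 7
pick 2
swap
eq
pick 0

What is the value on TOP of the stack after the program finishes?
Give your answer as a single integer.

After 'push 12': [12]
After 'neg': [-12]
After 'push 7': [-12, 7]
After 'neg': [-12, -7]
After 'over': [-12, -7, -12]
After 'push 7': [-12, -7, -12, 7]
After 'pick 2': [-12, -7, -12, 7, -7]
After 'swap': [-12, -7, -12, -7, 7]
After 'eq': [-12, -7, -12, 0]
After 'pick 0': [-12, -7, -12, 0, 0]

Answer: 0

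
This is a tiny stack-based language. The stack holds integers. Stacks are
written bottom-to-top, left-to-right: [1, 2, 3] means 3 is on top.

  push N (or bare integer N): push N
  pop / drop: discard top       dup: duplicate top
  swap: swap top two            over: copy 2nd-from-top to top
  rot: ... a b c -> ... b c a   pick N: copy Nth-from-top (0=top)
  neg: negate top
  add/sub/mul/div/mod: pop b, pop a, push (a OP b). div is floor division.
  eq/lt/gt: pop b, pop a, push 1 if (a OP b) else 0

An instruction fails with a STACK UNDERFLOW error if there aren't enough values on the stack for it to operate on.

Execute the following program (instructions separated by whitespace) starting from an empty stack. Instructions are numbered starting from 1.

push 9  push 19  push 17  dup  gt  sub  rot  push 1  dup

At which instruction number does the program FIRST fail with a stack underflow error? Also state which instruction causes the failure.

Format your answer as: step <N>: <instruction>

Step 1 ('push 9'): stack = [9], depth = 1
Step 2 ('push 19'): stack = [9, 19], depth = 2
Step 3 ('push 17'): stack = [9, 19, 17], depth = 3
Step 4 ('dup'): stack = [9, 19, 17, 17], depth = 4
Step 5 ('gt'): stack = [9, 19, 0], depth = 3
Step 6 ('sub'): stack = [9, 19], depth = 2
Step 7 ('rot'): needs 3 value(s) but depth is 2 — STACK UNDERFLOW

Answer: step 7: rot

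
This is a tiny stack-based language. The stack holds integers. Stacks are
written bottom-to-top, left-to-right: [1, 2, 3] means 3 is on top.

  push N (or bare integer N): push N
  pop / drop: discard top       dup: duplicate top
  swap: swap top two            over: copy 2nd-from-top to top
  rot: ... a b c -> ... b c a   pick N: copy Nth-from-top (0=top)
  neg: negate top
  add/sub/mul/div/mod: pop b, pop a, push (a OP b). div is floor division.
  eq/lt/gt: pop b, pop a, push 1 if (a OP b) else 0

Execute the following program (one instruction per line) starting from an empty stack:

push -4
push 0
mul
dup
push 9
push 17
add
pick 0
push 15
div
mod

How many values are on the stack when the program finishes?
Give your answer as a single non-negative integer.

After 'push -4': stack = [-4] (depth 1)
After 'push 0': stack = [-4, 0] (depth 2)
After 'mul': stack = [0] (depth 1)
After 'dup': stack = [0, 0] (depth 2)
After 'push 9': stack = [0, 0, 9] (depth 3)
After 'push 17': stack = [0, 0, 9, 17] (depth 4)
After 'add': stack = [0, 0, 26] (depth 3)
After 'pick 0': stack = [0, 0, 26, 26] (depth 4)
After 'push 15': stack = [0, 0, 26, 26, 15] (depth 5)
After 'div': stack = [0, 0, 26, 1] (depth 4)
After 'mod': stack = [0, 0, 0] (depth 3)

Answer: 3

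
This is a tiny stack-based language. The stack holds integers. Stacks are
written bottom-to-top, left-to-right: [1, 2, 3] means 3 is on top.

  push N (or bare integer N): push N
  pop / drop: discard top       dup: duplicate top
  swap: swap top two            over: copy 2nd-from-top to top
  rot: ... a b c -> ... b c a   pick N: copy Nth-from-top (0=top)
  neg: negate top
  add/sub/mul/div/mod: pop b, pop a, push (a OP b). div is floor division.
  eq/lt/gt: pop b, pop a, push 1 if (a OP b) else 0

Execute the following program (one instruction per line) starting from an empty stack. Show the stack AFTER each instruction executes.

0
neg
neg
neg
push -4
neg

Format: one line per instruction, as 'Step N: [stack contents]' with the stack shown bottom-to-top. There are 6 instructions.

Step 1: [0]
Step 2: [0]
Step 3: [0]
Step 4: [0]
Step 5: [0, -4]
Step 6: [0, 4]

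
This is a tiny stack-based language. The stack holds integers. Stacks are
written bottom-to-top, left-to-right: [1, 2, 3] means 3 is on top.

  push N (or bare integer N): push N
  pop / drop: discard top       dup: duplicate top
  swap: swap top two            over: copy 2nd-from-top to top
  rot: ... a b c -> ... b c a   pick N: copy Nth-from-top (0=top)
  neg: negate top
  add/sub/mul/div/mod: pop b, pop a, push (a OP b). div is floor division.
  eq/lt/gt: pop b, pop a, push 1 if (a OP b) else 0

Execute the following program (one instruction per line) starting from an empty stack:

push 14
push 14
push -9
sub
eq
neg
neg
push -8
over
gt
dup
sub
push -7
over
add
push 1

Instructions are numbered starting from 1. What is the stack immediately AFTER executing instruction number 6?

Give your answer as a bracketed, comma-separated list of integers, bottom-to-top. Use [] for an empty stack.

Step 1 ('push 14'): [14]
Step 2 ('push 14'): [14, 14]
Step 3 ('push -9'): [14, 14, -9]
Step 4 ('sub'): [14, 23]
Step 5 ('eq'): [0]
Step 6 ('neg'): [0]

Answer: [0]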